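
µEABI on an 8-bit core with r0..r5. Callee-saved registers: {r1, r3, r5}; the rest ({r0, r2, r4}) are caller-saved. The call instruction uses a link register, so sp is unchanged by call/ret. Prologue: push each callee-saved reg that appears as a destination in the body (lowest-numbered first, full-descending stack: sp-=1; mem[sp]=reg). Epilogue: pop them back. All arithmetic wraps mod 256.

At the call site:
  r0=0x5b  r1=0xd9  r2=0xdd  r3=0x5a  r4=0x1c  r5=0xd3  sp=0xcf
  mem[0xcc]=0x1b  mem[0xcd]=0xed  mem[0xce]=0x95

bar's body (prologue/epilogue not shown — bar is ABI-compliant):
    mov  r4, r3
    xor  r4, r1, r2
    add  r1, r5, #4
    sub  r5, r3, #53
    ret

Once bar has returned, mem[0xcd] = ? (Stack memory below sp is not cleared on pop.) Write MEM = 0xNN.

MEM = 0xd3

prologue: push r1 -> mem[0xce]=0xd9, sp=0xce
prologue: push r5 -> mem[0xcd]=0xd3, sp=0xcd
body[0] mov  r4, r3 -> r4=0x5a
body[1] xor  r4, r1, r2 -> r4=0x04
body[2] add  r1, r5, #4 -> r1=0xd7
body[3] sub  r5, r3, #53 -> r5=0x25
epilogue: pop r5=0xd3, sp=0xce
epilogue: pop r1=0xd9, sp=0xcf
prologue pushed ['r1', 'r5'] at ['0xce', '0xcd']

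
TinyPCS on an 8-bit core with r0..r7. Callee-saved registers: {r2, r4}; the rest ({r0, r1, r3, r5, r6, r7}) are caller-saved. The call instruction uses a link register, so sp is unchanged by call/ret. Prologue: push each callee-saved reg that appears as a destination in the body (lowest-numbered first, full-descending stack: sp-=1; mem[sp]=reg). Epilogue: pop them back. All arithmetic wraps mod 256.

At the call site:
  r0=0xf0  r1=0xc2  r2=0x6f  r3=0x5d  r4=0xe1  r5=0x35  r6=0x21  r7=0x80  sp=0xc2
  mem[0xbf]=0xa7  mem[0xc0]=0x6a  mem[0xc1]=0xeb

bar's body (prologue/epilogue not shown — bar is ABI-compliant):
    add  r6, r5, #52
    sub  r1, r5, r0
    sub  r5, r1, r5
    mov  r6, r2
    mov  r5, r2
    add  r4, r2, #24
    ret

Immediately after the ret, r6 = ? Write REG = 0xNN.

REG = 0x6f

prologue: push r4 -> mem[0xc1]=0xe1, sp=0xc1
body[0] add  r6, r5, #52 -> r6=0x69
body[1] sub  r1, r5, r0 -> r1=0x45
body[2] sub  r5, r1, r5 -> r5=0x10
body[3] mov  r6, r2 -> r6=0x6f
body[4] mov  r5, r2 -> r5=0x6f
body[5] add  r4, r2, #24 -> r4=0x87
epilogue: pop r4=0xe1, sp=0xc2
r6 is caller-saved -> body value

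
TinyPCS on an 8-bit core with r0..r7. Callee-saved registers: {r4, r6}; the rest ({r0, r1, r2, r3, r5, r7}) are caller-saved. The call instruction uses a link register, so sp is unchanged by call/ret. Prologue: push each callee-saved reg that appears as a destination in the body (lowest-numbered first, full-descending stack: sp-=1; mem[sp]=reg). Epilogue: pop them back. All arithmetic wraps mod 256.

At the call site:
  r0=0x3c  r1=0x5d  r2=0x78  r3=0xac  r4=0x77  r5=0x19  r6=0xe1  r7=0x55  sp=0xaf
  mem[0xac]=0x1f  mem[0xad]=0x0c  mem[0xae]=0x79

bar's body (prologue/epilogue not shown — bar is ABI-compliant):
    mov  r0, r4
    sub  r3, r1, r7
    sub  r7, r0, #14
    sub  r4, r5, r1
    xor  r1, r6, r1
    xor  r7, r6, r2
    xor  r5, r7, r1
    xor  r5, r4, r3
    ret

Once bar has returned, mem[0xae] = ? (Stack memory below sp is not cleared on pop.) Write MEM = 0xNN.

prologue: push r4 -> mem[0xae]=0x77, sp=0xae
body[0] mov  r0, r4 -> r0=0x77
body[1] sub  r3, r1, r7 -> r3=0x08
body[2] sub  r7, r0, #14 -> r7=0x69
body[3] sub  r4, r5, r1 -> r4=0xbc
body[4] xor  r1, r6, r1 -> r1=0xbc
body[5] xor  r7, r6, r2 -> r7=0x99
body[6] xor  r5, r7, r1 -> r5=0x25
body[7] xor  r5, r4, r3 -> r5=0xb4
epilogue: pop r4=0x77, sp=0xaf
prologue pushed ['r4'] at ['0xae']

MEM = 0x77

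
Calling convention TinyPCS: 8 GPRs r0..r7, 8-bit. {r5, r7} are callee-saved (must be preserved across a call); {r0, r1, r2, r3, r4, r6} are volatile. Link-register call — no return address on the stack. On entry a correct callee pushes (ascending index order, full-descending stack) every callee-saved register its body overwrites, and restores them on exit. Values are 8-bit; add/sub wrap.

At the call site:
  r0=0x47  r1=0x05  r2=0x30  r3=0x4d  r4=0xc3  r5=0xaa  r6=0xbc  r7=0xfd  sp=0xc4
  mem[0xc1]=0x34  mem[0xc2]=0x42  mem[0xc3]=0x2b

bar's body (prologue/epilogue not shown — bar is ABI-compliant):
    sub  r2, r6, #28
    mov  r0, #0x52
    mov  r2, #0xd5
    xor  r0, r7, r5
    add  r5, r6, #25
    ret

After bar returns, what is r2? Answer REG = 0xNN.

prologue: push r5 → mem[0xc3]=0xaa, sp=0xc3
body[0] sub  r2, r6, #28 → r2=0xa0
body[1] mov  r0, #0x52 → r0=0x52
body[2] mov  r2, #0xd5 → r2=0xd5
body[3] xor  r0, r7, r5 → r0=0x57
body[4] add  r5, r6, #25 → r5=0xd5
epilogue: pop r5=0xaa, sp=0xc4
r2 is caller-saved → body value

REG = 0xd5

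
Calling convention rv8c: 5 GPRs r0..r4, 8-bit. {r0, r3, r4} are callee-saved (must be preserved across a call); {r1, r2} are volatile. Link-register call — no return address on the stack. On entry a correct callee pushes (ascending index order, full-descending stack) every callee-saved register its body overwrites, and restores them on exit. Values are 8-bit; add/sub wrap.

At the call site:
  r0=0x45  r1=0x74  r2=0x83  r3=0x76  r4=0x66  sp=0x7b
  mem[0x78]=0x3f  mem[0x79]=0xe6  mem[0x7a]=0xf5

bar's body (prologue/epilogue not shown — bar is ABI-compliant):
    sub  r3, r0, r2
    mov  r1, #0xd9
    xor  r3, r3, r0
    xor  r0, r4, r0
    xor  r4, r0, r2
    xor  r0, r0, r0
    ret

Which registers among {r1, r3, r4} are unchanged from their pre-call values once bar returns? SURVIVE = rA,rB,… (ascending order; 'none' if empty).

SURVIVE = r3,r4

prologue: push r0 -> mem[0x7a]=0x45, sp=0x7a
prologue: push r3 -> mem[0x79]=0x76, sp=0x79
prologue: push r4 -> mem[0x78]=0x66, sp=0x78
body[0] sub  r3, r0, r2 -> r3=0xc2
body[1] mov  r1, #0xd9 -> r1=0xd9
body[2] xor  r3, r3, r0 -> r3=0x87
body[3] xor  r0, r4, r0 -> r0=0x23
body[4] xor  r4, r0, r2 -> r4=0xa0
body[5] xor  r0, r0, r0 -> r0=0x00
epilogue: pop r4=0x66, sp=0x79
epilogue: pop r3=0x76, sp=0x7a
epilogue: pop r0=0x45, sp=0x7b
r1: caller-saved, written=True
r3: callee-saved, written=True
r4: callee-saved, written=True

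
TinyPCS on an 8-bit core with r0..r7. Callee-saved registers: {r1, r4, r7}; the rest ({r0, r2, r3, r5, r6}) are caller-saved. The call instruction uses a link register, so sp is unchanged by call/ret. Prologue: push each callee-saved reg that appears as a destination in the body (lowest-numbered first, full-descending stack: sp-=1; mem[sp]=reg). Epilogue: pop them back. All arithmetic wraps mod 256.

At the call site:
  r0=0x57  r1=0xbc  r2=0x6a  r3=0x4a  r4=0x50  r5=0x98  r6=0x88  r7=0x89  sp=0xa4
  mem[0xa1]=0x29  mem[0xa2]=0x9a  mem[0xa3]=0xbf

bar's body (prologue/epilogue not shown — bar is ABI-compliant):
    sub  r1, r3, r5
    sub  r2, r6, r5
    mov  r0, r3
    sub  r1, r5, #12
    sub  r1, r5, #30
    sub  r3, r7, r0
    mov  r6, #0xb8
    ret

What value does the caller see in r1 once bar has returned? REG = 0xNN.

prologue: push r1 → mem[0xa3]=0xbc, sp=0xa3
body[0] sub  r1, r3, r5 → r1=0xb2
body[1] sub  r2, r6, r5 → r2=0xf0
body[2] mov  r0, r3 → r0=0x4a
body[3] sub  r1, r5, #12 → r1=0x8c
body[4] sub  r1, r5, #30 → r1=0x7a
body[5] sub  r3, r7, r0 → r3=0x3f
body[6] mov  r6, #0xb8 → r6=0xb8
epilogue: pop r1=0xbc, sp=0xa4
r1 is callee-saved → restored

REG = 0xbc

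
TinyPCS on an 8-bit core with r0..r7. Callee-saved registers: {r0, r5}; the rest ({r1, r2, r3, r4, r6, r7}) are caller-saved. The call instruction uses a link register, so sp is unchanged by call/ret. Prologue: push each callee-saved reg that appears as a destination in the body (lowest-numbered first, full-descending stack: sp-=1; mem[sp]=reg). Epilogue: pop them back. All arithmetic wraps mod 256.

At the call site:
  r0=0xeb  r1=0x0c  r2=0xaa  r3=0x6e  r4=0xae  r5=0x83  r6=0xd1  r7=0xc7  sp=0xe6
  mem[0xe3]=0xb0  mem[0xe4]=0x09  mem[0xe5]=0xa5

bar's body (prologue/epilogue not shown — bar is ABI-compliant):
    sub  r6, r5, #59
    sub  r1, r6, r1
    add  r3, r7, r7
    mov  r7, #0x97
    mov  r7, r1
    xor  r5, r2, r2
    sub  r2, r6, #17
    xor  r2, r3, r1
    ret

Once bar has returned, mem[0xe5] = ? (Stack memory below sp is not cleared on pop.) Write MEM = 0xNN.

prologue: push r5 → mem[0xe5]=0x83, sp=0xe5
body[0] sub  r6, r5, #59 → r6=0x48
body[1] sub  r1, r6, r1 → r1=0x3c
body[2] add  r3, r7, r7 → r3=0x8e
body[3] mov  r7, #0x97 → r7=0x97
body[4] mov  r7, r1 → r7=0x3c
body[5] xor  r5, r2, r2 → r5=0x00
body[6] sub  r2, r6, #17 → r2=0x37
body[7] xor  r2, r3, r1 → r2=0xb2
epilogue: pop r5=0x83, sp=0xe6
prologue pushed ['r5'] at ['0xe5']

MEM = 0x83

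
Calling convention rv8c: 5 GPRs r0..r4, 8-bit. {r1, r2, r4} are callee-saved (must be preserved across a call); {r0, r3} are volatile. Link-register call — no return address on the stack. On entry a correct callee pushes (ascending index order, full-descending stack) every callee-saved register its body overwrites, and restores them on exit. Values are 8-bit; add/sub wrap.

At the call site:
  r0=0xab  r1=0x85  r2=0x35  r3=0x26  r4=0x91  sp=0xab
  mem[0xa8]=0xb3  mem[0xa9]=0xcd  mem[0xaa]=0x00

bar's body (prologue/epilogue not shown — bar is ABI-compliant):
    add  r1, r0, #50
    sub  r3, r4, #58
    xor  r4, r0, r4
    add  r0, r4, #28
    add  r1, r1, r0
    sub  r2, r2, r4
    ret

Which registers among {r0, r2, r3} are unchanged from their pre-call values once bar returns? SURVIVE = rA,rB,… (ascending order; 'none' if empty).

prologue: push r1 → mem[0xaa]=0x85, sp=0xaa
prologue: push r2 → mem[0xa9]=0x35, sp=0xa9
prologue: push r4 → mem[0xa8]=0x91, sp=0xa8
body[0] add  r1, r0, #50 → r1=0xdd
body[1] sub  r3, r4, #58 → r3=0x57
body[2] xor  r4, r0, r4 → r4=0x3a
body[3] add  r0, r4, #28 → r0=0x56
body[4] add  r1, r1, r0 → r1=0x33
body[5] sub  r2, r2, r4 → r2=0xfb
epilogue: pop r4=0x91, sp=0xa9
epilogue: pop r2=0x35, sp=0xaa
epilogue: pop r1=0x85, sp=0xab
r0: caller-saved, written=True
r2: callee-saved, written=True
r3: caller-saved, written=True

SURVIVE = r2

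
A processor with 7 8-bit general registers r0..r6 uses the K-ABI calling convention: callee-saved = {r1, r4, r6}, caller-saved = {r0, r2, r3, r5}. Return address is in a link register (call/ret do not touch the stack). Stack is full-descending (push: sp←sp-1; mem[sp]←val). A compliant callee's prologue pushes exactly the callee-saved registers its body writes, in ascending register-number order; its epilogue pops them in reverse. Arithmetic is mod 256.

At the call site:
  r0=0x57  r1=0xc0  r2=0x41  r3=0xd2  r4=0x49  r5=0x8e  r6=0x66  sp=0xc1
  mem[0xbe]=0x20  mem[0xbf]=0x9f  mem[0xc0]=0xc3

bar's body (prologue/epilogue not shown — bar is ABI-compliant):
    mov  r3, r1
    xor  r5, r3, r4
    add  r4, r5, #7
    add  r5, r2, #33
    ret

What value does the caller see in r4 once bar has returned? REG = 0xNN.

REG = 0x49

prologue: push r4 → mem[0xc0]=0x49, sp=0xc0
body[0] mov  r3, r1 → r3=0xc0
body[1] xor  r5, r3, r4 → r5=0x89
body[2] add  r4, r5, #7 → r4=0x90
body[3] add  r5, r2, #33 → r5=0x62
epilogue: pop r4=0x49, sp=0xc1
r4 is callee-saved → restored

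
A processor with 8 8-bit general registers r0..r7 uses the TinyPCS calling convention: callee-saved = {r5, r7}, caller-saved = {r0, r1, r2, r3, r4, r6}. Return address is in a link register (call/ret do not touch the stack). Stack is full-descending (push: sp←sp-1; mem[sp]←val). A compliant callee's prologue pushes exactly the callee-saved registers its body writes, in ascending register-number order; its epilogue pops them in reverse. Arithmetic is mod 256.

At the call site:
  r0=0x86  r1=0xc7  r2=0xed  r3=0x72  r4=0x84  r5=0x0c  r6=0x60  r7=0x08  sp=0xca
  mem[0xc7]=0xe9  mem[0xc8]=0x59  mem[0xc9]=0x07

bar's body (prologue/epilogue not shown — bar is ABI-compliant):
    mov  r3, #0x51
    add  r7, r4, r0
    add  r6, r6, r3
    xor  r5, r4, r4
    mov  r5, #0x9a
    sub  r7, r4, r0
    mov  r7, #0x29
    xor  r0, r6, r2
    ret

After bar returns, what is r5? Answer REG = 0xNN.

REG = 0x0c

prologue: push r5 -> mem[0xc9]=0x0c, sp=0xc9
prologue: push r7 -> mem[0xc8]=0x08, sp=0xc8
body[0] mov  r3, #0x51 -> r3=0x51
body[1] add  r7, r4, r0 -> r7=0x0a
body[2] add  r6, r6, r3 -> r6=0xb1
body[3] xor  r5, r4, r4 -> r5=0x00
body[4] mov  r5, #0x9a -> r5=0x9a
body[5] sub  r7, r4, r0 -> r7=0xfe
body[6] mov  r7, #0x29 -> r7=0x29
body[7] xor  r0, r6, r2 -> r0=0x5c
epilogue: pop r7=0x08, sp=0xc9
epilogue: pop r5=0x0c, sp=0xca
r5 is callee-saved -> restored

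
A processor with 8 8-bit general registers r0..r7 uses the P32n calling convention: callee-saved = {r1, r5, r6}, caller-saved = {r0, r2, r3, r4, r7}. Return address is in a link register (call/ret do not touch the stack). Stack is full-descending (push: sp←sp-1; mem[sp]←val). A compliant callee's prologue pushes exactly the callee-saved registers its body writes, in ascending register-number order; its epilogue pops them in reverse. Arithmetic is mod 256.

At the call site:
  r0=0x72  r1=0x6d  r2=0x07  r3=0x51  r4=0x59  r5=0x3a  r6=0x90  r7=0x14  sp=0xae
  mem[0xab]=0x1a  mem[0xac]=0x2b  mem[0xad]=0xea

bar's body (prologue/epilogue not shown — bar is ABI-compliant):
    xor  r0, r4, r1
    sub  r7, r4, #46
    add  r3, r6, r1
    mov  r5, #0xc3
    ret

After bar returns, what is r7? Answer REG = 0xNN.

REG = 0x2b

prologue: push r5 → mem[0xad]=0x3a, sp=0xad
body[0] xor  r0, r4, r1 → r0=0x34
body[1] sub  r7, r4, #46 → r7=0x2b
body[2] add  r3, r6, r1 → r3=0xfd
body[3] mov  r5, #0xc3 → r5=0xc3
epilogue: pop r5=0x3a, sp=0xae
r7 is caller-saved → body value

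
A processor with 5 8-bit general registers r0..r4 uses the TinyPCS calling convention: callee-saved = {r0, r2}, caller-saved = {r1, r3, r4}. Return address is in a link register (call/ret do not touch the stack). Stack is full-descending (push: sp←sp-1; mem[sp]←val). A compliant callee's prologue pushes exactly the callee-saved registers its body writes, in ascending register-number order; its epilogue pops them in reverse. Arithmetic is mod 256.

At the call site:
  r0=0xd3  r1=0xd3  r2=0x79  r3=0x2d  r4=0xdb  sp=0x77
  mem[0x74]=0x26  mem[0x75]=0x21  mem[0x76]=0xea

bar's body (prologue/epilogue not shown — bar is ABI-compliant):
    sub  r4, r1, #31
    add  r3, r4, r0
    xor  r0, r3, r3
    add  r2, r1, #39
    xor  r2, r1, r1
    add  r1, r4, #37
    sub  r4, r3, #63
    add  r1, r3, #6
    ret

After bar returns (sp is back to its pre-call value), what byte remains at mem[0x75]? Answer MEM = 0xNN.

prologue: push r0 -> mem[0x76]=0xd3, sp=0x76
prologue: push r2 -> mem[0x75]=0x79, sp=0x75
body[0] sub  r4, r1, #31 -> r4=0xb4
body[1] add  r3, r4, r0 -> r3=0x87
body[2] xor  r0, r3, r3 -> r0=0x00
body[3] add  r2, r1, #39 -> r2=0xfa
body[4] xor  r2, r1, r1 -> r2=0x00
body[5] add  r1, r4, #37 -> r1=0xd9
body[6] sub  r4, r3, #63 -> r4=0x48
body[7] add  r1, r3, #6 -> r1=0x8d
epilogue: pop r2=0x79, sp=0x76
epilogue: pop r0=0xd3, sp=0x77
prologue pushed ['r0', 'r2'] at ['0x76', '0x75']

MEM = 0x79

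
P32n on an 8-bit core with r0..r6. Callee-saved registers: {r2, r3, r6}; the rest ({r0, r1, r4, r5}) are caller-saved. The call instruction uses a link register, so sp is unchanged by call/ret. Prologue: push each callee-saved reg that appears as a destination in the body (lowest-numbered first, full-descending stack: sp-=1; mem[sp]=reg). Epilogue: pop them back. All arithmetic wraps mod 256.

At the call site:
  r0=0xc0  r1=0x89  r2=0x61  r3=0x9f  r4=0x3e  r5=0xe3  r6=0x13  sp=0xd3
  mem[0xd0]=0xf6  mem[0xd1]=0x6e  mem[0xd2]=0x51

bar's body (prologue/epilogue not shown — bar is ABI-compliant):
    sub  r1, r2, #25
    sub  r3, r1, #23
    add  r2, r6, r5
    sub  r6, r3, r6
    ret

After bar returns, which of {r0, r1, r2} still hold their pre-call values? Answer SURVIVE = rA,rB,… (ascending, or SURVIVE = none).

SURVIVE = r0,r2

prologue: push r2 → mem[0xd2]=0x61, sp=0xd2
prologue: push r3 → mem[0xd1]=0x9f, sp=0xd1
prologue: push r6 → mem[0xd0]=0x13, sp=0xd0
body[0] sub  r1, r2, #25 → r1=0x48
body[1] sub  r3, r1, #23 → r3=0x31
body[2] add  r2, r6, r5 → r2=0xf6
body[3] sub  r6, r3, r6 → r6=0x1e
epilogue: pop r6=0x13, sp=0xd1
epilogue: pop r3=0x9f, sp=0xd2
epilogue: pop r2=0x61, sp=0xd3
r0: caller-saved, written=False
r1: caller-saved, written=True
r2: callee-saved, written=True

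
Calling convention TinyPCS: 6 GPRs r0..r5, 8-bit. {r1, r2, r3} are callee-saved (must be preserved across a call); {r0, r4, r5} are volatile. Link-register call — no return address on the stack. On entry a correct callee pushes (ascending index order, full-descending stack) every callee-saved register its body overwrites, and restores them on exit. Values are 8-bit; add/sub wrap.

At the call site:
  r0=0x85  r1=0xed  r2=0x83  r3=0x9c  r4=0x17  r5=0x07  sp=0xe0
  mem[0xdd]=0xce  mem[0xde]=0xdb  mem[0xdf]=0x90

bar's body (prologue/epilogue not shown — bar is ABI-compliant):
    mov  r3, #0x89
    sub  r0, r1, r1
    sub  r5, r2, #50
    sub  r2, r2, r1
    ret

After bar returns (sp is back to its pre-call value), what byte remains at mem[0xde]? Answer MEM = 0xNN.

prologue: push r2 -> mem[0xdf]=0x83, sp=0xdf
prologue: push r3 -> mem[0xde]=0x9c, sp=0xde
body[0] mov  r3, #0x89 -> r3=0x89
body[1] sub  r0, r1, r1 -> r0=0x00
body[2] sub  r5, r2, #50 -> r5=0x51
body[3] sub  r2, r2, r1 -> r2=0x96
epilogue: pop r3=0x9c, sp=0xdf
epilogue: pop r2=0x83, sp=0xe0
prologue pushed ['r2', 'r3'] at ['0xdf', '0xde']

MEM = 0x9c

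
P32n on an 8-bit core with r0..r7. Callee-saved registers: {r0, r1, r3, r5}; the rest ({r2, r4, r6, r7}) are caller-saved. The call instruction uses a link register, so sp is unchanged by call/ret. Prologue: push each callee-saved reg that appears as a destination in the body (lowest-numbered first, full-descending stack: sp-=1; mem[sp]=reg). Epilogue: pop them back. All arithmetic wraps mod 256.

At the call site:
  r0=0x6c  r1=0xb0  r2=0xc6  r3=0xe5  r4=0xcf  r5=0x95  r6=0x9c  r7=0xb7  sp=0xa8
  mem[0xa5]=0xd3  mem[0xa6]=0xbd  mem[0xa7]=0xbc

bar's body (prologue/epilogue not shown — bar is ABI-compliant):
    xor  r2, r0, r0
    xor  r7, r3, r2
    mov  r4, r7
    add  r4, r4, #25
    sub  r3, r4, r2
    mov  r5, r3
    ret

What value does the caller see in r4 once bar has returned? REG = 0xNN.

prologue: push r3 -> mem[0xa7]=0xe5, sp=0xa7
prologue: push r5 -> mem[0xa6]=0x95, sp=0xa6
body[0] xor  r2, r0, r0 -> r2=0x00
body[1] xor  r7, r3, r2 -> r7=0xe5
body[2] mov  r4, r7 -> r4=0xe5
body[3] add  r4, r4, #25 -> r4=0xfe
body[4] sub  r3, r4, r2 -> r3=0xfe
body[5] mov  r5, r3 -> r5=0xfe
epilogue: pop r5=0x95, sp=0xa7
epilogue: pop r3=0xe5, sp=0xa8
r4 is caller-saved -> body value

REG = 0xfe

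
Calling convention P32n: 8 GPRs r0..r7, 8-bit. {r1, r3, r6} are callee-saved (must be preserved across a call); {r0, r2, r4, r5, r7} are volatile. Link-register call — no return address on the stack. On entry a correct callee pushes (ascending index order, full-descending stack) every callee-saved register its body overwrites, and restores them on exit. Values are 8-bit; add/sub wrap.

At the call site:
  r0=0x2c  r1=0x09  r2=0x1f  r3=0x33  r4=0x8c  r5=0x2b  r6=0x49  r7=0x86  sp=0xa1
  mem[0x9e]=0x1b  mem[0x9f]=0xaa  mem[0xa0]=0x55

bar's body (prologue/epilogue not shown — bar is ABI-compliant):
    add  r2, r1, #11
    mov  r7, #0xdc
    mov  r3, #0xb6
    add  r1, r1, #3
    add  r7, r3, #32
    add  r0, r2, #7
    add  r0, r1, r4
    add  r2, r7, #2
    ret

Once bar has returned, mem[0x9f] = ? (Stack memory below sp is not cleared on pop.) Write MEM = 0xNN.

MEM = 0x33

prologue: push r1 → mem[0xa0]=0x09, sp=0xa0
prologue: push r3 → mem[0x9f]=0x33, sp=0x9f
body[0] add  r2, r1, #11 → r2=0x14
body[1] mov  r7, #0xdc → r7=0xdc
body[2] mov  r3, #0xb6 → r3=0xb6
body[3] add  r1, r1, #3 → r1=0x0c
body[4] add  r7, r3, #32 → r7=0xd6
body[5] add  r0, r2, #7 → r0=0x1b
body[6] add  r0, r1, r4 → r0=0x98
body[7] add  r2, r7, #2 → r2=0xd8
epilogue: pop r3=0x33, sp=0xa0
epilogue: pop r1=0x09, sp=0xa1
prologue pushed ['r1', 'r3'] at ['0xa0', '0x9f']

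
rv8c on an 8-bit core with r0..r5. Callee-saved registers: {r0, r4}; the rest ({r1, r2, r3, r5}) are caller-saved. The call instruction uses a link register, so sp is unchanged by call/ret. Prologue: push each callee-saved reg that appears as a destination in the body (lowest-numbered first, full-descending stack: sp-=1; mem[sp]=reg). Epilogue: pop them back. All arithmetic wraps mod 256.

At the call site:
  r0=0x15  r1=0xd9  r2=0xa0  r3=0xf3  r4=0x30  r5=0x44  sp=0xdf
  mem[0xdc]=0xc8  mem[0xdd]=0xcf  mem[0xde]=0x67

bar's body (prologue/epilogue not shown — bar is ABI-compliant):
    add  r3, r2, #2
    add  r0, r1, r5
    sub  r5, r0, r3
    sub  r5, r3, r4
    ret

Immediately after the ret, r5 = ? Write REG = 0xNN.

prologue: push r0 → mem[0xde]=0x15, sp=0xde
body[0] add  r3, r2, #2 → r3=0xa2
body[1] add  r0, r1, r5 → r0=0x1d
body[2] sub  r5, r0, r3 → r5=0x7b
body[3] sub  r5, r3, r4 → r5=0x72
epilogue: pop r0=0x15, sp=0xdf
r5 is caller-saved → body value

REG = 0x72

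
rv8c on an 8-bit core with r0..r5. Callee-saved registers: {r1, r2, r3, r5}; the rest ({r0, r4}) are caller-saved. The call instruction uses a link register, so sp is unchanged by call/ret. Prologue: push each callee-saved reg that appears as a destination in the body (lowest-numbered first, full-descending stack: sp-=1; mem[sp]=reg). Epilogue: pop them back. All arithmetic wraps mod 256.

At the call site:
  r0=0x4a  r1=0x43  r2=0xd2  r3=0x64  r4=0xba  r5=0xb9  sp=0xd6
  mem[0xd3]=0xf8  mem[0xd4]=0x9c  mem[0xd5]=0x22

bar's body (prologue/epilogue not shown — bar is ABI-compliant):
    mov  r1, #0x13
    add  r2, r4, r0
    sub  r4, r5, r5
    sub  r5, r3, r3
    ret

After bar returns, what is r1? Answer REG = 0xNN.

REG = 0x43

prologue: push r1 → mem[0xd5]=0x43, sp=0xd5
prologue: push r2 → mem[0xd4]=0xd2, sp=0xd4
prologue: push r5 → mem[0xd3]=0xb9, sp=0xd3
body[0] mov  r1, #0x13 → r1=0x13
body[1] add  r2, r4, r0 → r2=0x04
body[2] sub  r4, r5, r5 → r4=0x00
body[3] sub  r5, r3, r3 → r5=0x00
epilogue: pop r5=0xb9, sp=0xd4
epilogue: pop r2=0xd2, sp=0xd5
epilogue: pop r1=0x43, sp=0xd6
r1 is callee-saved → restored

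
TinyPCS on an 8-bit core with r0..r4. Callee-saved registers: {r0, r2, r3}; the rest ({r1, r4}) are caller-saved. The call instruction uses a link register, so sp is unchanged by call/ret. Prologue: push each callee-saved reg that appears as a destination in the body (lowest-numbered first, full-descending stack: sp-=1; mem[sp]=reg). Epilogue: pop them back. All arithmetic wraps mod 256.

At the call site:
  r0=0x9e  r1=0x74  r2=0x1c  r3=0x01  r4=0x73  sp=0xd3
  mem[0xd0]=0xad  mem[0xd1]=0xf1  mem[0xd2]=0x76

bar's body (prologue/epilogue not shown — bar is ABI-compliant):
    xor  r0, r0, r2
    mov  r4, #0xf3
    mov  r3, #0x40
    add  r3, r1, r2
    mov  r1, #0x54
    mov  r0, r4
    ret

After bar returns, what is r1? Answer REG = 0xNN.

REG = 0x54

prologue: push r0 → mem[0xd2]=0x9e, sp=0xd2
prologue: push r3 → mem[0xd1]=0x01, sp=0xd1
body[0] xor  r0, r0, r2 → r0=0x82
body[1] mov  r4, #0xf3 → r4=0xf3
body[2] mov  r3, #0x40 → r3=0x40
body[3] add  r3, r1, r2 → r3=0x90
body[4] mov  r1, #0x54 → r1=0x54
body[5] mov  r0, r4 → r0=0xf3
epilogue: pop r3=0x01, sp=0xd2
epilogue: pop r0=0x9e, sp=0xd3
r1 is caller-saved → body value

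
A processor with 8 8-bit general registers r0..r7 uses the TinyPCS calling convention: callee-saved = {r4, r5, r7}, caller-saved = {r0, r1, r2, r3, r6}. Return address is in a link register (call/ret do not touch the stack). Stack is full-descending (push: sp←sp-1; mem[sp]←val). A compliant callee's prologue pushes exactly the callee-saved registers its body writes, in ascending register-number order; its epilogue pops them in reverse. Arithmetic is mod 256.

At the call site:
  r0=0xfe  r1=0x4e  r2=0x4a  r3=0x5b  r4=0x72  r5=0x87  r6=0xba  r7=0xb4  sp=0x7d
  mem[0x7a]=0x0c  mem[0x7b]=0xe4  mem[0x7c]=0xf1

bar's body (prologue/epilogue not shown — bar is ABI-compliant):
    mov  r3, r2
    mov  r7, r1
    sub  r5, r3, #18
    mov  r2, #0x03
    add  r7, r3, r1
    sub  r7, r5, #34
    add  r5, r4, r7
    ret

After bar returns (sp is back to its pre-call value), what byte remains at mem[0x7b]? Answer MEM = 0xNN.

prologue: push r5 -> mem[0x7c]=0x87, sp=0x7c
prologue: push r7 -> mem[0x7b]=0xb4, sp=0x7b
body[0] mov  r3, r2 -> r3=0x4a
body[1] mov  r7, r1 -> r7=0x4e
body[2] sub  r5, r3, #18 -> r5=0x38
body[3] mov  r2, #0x03 -> r2=0x03
body[4] add  r7, r3, r1 -> r7=0x98
body[5] sub  r7, r5, #34 -> r7=0x16
body[6] add  r5, r4, r7 -> r5=0x88
epilogue: pop r7=0xb4, sp=0x7c
epilogue: pop r5=0x87, sp=0x7d
prologue pushed ['r5', 'r7'] at ['0x7c', '0x7b']

MEM = 0xb4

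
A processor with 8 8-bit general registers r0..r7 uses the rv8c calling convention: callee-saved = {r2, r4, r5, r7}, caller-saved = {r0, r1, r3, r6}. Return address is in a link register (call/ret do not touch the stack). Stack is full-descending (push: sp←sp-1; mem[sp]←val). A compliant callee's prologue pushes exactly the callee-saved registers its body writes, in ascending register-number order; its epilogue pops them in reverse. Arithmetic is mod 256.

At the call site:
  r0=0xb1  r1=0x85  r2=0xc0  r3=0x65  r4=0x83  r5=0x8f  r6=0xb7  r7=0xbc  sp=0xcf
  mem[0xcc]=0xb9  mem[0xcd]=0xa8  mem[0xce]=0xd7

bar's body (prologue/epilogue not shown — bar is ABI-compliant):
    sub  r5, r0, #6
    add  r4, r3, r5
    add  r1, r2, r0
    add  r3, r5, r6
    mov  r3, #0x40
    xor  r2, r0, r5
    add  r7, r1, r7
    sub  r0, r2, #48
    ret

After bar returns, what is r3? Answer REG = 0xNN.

prologue: push r2 -> mem[0xce]=0xc0, sp=0xce
prologue: push r4 -> mem[0xcd]=0x83, sp=0xcd
prologue: push r5 -> mem[0xcc]=0x8f, sp=0xcc
prologue: push r7 -> mem[0xcb]=0xbc, sp=0xcb
body[0] sub  r5, r0, #6 -> r5=0xab
body[1] add  r4, r3, r5 -> r4=0x10
body[2] add  r1, r2, r0 -> r1=0x71
body[3] add  r3, r5, r6 -> r3=0x62
body[4] mov  r3, #0x40 -> r3=0x40
body[5] xor  r2, r0, r5 -> r2=0x1a
body[6] add  r7, r1, r7 -> r7=0x2d
body[7] sub  r0, r2, #48 -> r0=0xea
epilogue: pop r7=0xbc, sp=0xcc
epilogue: pop r5=0x8f, sp=0xcd
epilogue: pop r4=0x83, sp=0xce
epilogue: pop r2=0xc0, sp=0xcf
r3 is caller-saved -> body value

REG = 0x40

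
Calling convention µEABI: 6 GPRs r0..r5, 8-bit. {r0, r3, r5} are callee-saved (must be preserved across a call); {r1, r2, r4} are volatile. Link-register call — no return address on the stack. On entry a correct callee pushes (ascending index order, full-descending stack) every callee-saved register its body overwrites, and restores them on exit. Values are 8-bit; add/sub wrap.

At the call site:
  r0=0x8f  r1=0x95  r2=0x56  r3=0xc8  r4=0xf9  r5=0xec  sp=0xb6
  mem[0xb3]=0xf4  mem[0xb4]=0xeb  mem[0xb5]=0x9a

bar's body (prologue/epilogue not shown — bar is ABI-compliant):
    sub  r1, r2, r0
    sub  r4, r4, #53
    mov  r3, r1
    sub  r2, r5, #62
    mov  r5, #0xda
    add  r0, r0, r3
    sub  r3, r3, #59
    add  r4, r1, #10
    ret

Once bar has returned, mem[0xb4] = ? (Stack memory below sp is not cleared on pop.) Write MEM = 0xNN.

prologue: push r0 -> mem[0xb5]=0x8f, sp=0xb5
prologue: push r3 -> mem[0xb4]=0xc8, sp=0xb4
prologue: push r5 -> mem[0xb3]=0xec, sp=0xb3
body[0] sub  r1, r2, r0 -> r1=0xc7
body[1] sub  r4, r4, #53 -> r4=0xc4
body[2] mov  r3, r1 -> r3=0xc7
body[3] sub  r2, r5, #62 -> r2=0xae
body[4] mov  r5, #0xda -> r5=0xda
body[5] add  r0, r0, r3 -> r0=0x56
body[6] sub  r3, r3, #59 -> r3=0x8c
body[7] add  r4, r1, #10 -> r4=0xd1
epilogue: pop r5=0xec, sp=0xb4
epilogue: pop r3=0xc8, sp=0xb5
epilogue: pop r0=0x8f, sp=0xb6
prologue pushed ['r0', 'r3', 'r5'] at ['0xb5', '0xb4', '0xb3']

MEM = 0xc8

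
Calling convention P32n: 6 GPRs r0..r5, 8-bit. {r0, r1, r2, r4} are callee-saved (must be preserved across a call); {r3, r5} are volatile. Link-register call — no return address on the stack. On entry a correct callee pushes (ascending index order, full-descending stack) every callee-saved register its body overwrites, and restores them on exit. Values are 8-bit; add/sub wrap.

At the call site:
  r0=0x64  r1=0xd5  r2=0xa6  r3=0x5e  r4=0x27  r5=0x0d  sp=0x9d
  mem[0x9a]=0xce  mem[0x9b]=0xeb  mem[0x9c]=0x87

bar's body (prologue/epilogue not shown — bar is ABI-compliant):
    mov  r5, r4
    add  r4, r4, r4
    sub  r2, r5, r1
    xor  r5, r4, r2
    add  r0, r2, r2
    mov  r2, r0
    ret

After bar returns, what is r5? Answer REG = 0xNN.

prologue: push r0 → mem[0x9c]=0x64, sp=0x9c
prologue: push r2 → mem[0x9b]=0xa6, sp=0x9b
prologue: push r4 → mem[0x9a]=0x27, sp=0x9a
body[0] mov  r5, r4 → r5=0x27
body[1] add  r4, r4, r4 → r4=0x4e
body[2] sub  r2, r5, r1 → r2=0x52
body[3] xor  r5, r4, r2 → r5=0x1c
body[4] add  r0, r2, r2 → r0=0xa4
body[5] mov  r2, r0 → r2=0xa4
epilogue: pop r4=0x27, sp=0x9b
epilogue: pop r2=0xa6, sp=0x9c
epilogue: pop r0=0x64, sp=0x9d
r5 is caller-saved → body value

REG = 0x1c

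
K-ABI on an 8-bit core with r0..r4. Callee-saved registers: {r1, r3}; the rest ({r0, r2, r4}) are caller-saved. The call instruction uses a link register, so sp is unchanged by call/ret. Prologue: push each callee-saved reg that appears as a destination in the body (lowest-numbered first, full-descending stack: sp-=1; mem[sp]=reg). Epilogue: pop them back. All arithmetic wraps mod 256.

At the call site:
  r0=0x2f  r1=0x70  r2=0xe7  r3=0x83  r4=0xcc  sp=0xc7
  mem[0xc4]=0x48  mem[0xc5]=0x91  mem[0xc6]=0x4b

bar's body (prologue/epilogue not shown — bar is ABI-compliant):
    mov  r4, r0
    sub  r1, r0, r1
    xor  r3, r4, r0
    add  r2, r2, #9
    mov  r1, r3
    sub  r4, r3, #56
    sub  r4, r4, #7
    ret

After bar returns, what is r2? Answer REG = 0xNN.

prologue: push r1 → mem[0xc6]=0x70, sp=0xc6
prologue: push r3 → mem[0xc5]=0x83, sp=0xc5
body[0] mov  r4, r0 → r4=0x2f
body[1] sub  r1, r0, r1 → r1=0xbf
body[2] xor  r3, r4, r0 → r3=0x00
body[3] add  r2, r2, #9 → r2=0xf0
body[4] mov  r1, r3 → r1=0x00
body[5] sub  r4, r3, #56 → r4=0xc8
body[6] sub  r4, r4, #7 → r4=0xc1
epilogue: pop r3=0x83, sp=0xc6
epilogue: pop r1=0x70, sp=0xc7
r2 is caller-saved → body value

REG = 0xf0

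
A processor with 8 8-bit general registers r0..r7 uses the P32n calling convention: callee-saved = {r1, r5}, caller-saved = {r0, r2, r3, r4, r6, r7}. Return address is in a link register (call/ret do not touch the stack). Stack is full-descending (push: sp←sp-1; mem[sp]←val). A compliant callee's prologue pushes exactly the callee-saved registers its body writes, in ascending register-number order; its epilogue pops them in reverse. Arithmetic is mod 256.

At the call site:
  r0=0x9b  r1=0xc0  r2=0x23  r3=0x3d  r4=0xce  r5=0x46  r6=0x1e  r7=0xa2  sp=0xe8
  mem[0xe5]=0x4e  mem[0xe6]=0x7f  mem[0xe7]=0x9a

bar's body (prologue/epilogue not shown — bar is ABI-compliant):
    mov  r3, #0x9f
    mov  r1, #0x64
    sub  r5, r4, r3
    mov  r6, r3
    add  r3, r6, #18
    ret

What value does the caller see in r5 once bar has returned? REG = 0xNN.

prologue: push r1 → mem[0xe7]=0xc0, sp=0xe7
prologue: push r5 → mem[0xe6]=0x46, sp=0xe6
body[0] mov  r3, #0x9f → r3=0x9f
body[1] mov  r1, #0x64 → r1=0x64
body[2] sub  r5, r4, r3 → r5=0x2f
body[3] mov  r6, r3 → r6=0x9f
body[4] add  r3, r6, #18 → r3=0xb1
epilogue: pop r5=0x46, sp=0xe7
epilogue: pop r1=0xc0, sp=0xe8
r5 is callee-saved → restored

REG = 0x46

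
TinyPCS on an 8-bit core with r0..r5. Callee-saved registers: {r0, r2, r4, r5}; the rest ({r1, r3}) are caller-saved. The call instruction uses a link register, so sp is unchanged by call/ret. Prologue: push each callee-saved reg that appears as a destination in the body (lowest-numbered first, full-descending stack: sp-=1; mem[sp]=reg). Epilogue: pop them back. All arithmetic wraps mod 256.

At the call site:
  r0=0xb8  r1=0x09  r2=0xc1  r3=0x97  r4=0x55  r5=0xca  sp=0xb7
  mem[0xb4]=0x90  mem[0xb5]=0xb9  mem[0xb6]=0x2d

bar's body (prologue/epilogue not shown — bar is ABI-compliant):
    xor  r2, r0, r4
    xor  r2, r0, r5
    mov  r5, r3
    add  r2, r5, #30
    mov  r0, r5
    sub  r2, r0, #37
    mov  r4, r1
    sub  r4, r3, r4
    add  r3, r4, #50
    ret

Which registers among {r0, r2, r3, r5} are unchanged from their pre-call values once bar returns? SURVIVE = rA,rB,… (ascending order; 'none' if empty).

prologue: push r0 → mem[0xb6]=0xb8, sp=0xb6
prologue: push r2 → mem[0xb5]=0xc1, sp=0xb5
prologue: push r4 → mem[0xb4]=0x55, sp=0xb4
prologue: push r5 → mem[0xb3]=0xca, sp=0xb3
body[0] xor  r2, r0, r4 → r2=0xed
body[1] xor  r2, r0, r5 → r2=0x72
body[2] mov  r5, r3 → r5=0x97
body[3] add  r2, r5, #30 → r2=0xb5
body[4] mov  r0, r5 → r0=0x97
body[5] sub  r2, r0, #37 → r2=0x72
body[6] mov  r4, r1 → r4=0x09
body[7] sub  r4, r3, r4 → r4=0x8e
body[8] add  r3, r4, #50 → r3=0xc0
epilogue: pop r5=0xca, sp=0xb4
epilogue: pop r4=0x55, sp=0xb5
epilogue: pop r2=0xc1, sp=0xb6
epilogue: pop r0=0xb8, sp=0xb7
r0: callee-saved, written=True
r2: callee-saved, written=True
r3: caller-saved, written=True
r5: callee-saved, written=True

SURVIVE = r0,r2,r5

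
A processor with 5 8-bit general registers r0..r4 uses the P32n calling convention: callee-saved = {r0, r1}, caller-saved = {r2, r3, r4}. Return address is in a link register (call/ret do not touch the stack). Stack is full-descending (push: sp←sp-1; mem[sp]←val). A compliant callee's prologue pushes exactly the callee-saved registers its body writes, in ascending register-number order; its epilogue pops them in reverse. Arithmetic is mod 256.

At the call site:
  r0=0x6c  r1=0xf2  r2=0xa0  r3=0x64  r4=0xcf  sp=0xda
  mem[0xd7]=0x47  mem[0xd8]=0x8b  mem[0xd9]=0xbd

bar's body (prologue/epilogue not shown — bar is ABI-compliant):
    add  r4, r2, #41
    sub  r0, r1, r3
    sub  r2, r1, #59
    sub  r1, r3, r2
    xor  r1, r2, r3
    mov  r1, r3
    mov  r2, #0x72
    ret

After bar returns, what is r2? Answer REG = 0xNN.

REG = 0x72

prologue: push r0 → mem[0xd9]=0x6c, sp=0xd9
prologue: push r1 → mem[0xd8]=0xf2, sp=0xd8
body[0] add  r4, r2, #41 → r4=0xc9
body[1] sub  r0, r1, r3 → r0=0x8e
body[2] sub  r2, r1, #59 → r2=0xb7
body[3] sub  r1, r3, r2 → r1=0xad
body[4] xor  r1, r2, r3 → r1=0xd3
body[5] mov  r1, r3 → r1=0x64
body[6] mov  r2, #0x72 → r2=0x72
epilogue: pop r1=0xf2, sp=0xd9
epilogue: pop r0=0x6c, sp=0xda
r2 is caller-saved → body value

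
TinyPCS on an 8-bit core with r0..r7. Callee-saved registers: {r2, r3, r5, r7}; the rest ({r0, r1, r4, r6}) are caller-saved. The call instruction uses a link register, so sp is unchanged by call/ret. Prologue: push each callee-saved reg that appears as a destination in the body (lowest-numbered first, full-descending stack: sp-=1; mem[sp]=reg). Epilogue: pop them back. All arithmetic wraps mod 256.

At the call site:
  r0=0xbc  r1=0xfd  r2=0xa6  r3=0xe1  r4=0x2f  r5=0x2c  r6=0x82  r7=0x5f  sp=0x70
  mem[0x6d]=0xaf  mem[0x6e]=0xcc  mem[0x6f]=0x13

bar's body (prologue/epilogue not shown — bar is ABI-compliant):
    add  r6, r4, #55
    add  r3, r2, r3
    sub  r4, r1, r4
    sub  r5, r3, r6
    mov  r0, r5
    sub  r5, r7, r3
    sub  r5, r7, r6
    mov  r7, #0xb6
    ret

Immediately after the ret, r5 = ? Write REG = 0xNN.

REG = 0x2c

prologue: push r3 → mem[0x6f]=0xe1, sp=0x6f
prologue: push r5 → mem[0x6e]=0x2c, sp=0x6e
prologue: push r7 → mem[0x6d]=0x5f, sp=0x6d
body[0] add  r6, r4, #55 → r6=0x66
body[1] add  r3, r2, r3 → r3=0x87
body[2] sub  r4, r1, r4 → r4=0xce
body[3] sub  r5, r3, r6 → r5=0x21
body[4] mov  r0, r5 → r0=0x21
body[5] sub  r5, r7, r3 → r5=0xd8
body[6] sub  r5, r7, r6 → r5=0xf9
body[7] mov  r7, #0xb6 → r7=0xb6
epilogue: pop r7=0x5f, sp=0x6e
epilogue: pop r5=0x2c, sp=0x6f
epilogue: pop r3=0xe1, sp=0x70
r5 is callee-saved → restored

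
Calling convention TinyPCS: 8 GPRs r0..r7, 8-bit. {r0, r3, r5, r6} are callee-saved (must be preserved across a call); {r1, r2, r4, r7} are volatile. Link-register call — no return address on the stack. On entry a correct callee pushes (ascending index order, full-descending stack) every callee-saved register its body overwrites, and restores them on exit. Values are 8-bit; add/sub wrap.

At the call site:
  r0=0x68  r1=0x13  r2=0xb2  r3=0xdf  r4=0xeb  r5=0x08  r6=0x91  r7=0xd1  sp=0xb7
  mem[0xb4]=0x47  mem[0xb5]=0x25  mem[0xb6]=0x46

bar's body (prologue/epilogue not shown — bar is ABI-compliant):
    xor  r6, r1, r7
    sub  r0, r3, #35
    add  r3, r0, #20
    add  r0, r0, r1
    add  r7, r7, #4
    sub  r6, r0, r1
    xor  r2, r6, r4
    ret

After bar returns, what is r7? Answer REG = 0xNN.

prologue: push r0 -> mem[0xb6]=0x68, sp=0xb6
prologue: push r3 -> mem[0xb5]=0xdf, sp=0xb5
prologue: push r6 -> mem[0xb4]=0x91, sp=0xb4
body[0] xor  r6, r1, r7 -> r6=0xc2
body[1] sub  r0, r3, #35 -> r0=0xbc
body[2] add  r3, r0, #20 -> r3=0xd0
body[3] add  r0, r0, r1 -> r0=0xcf
body[4] add  r7, r7, #4 -> r7=0xd5
body[5] sub  r6, r0, r1 -> r6=0xbc
body[6] xor  r2, r6, r4 -> r2=0x57
epilogue: pop r6=0x91, sp=0xb5
epilogue: pop r3=0xdf, sp=0xb6
epilogue: pop r0=0x68, sp=0xb7
r7 is caller-saved -> body value

REG = 0xd5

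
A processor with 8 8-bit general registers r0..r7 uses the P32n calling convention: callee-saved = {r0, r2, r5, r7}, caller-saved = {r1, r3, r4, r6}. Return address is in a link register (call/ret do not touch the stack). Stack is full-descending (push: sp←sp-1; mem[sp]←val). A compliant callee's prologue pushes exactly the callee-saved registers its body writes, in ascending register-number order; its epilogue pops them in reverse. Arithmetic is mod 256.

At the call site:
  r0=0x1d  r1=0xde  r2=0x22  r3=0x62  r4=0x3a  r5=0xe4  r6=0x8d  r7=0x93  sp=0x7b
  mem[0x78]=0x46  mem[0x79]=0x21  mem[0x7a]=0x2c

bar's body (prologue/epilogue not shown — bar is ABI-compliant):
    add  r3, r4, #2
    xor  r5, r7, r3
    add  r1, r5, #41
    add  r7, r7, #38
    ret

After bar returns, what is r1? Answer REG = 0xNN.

REG = 0xd8

prologue: push r5 → mem[0x7a]=0xe4, sp=0x7a
prologue: push r7 → mem[0x79]=0x93, sp=0x79
body[0] add  r3, r4, #2 → r3=0x3c
body[1] xor  r5, r7, r3 → r5=0xaf
body[2] add  r1, r5, #41 → r1=0xd8
body[3] add  r7, r7, #38 → r7=0xb9
epilogue: pop r7=0x93, sp=0x7a
epilogue: pop r5=0xe4, sp=0x7b
r1 is caller-saved → body value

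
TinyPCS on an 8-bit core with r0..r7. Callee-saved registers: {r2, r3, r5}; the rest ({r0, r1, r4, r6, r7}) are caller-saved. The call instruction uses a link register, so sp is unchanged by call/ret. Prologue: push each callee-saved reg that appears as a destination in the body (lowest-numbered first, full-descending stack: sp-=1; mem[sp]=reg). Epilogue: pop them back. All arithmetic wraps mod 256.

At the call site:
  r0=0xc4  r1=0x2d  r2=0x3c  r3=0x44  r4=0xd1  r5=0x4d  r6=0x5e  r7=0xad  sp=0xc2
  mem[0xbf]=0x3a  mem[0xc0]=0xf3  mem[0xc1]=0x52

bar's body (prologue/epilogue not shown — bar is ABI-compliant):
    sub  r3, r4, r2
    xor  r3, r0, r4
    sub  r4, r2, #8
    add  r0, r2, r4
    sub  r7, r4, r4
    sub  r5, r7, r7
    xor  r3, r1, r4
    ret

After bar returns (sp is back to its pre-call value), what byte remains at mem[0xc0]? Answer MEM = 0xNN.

MEM = 0x4d

prologue: push r3 → mem[0xc1]=0x44, sp=0xc1
prologue: push r5 → mem[0xc0]=0x4d, sp=0xc0
body[0] sub  r3, r4, r2 → r3=0x95
body[1] xor  r3, r0, r4 → r3=0x15
body[2] sub  r4, r2, #8 → r4=0x34
body[3] add  r0, r2, r4 → r0=0x70
body[4] sub  r7, r4, r4 → r7=0x00
body[5] sub  r5, r7, r7 → r5=0x00
body[6] xor  r3, r1, r4 → r3=0x19
epilogue: pop r5=0x4d, sp=0xc1
epilogue: pop r3=0x44, sp=0xc2
prologue pushed ['r3', 'r5'] at ['0xc1', '0xc0']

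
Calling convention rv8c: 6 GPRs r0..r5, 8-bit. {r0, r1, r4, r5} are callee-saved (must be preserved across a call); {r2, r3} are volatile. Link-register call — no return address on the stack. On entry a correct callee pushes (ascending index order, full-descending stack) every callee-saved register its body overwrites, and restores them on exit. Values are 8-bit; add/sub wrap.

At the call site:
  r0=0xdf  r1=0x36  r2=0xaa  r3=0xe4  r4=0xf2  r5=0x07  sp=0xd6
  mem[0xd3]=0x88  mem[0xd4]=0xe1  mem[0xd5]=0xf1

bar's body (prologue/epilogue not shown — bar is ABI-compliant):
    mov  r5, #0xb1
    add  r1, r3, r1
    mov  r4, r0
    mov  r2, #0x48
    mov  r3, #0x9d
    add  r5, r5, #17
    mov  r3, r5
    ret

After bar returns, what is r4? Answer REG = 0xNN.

REG = 0xf2

prologue: push r1 -> mem[0xd5]=0x36, sp=0xd5
prologue: push r4 -> mem[0xd4]=0xf2, sp=0xd4
prologue: push r5 -> mem[0xd3]=0x07, sp=0xd3
body[0] mov  r5, #0xb1 -> r5=0xb1
body[1] add  r1, r3, r1 -> r1=0x1a
body[2] mov  r4, r0 -> r4=0xdf
body[3] mov  r2, #0x48 -> r2=0x48
body[4] mov  r3, #0x9d -> r3=0x9d
body[5] add  r5, r5, #17 -> r5=0xc2
body[6] mov  r3, r5 -> r3=0xc2
epilogue: pop r5=0x07, sp=0xd4
epilogue: pop r4=0xf2, sp=0xd5
epilogue: pop r1=0x36, sp=0xd6
r4 is callee-saved -> restored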